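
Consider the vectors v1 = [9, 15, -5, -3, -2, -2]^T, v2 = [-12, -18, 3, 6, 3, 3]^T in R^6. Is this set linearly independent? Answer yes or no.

yes

Form the matrix with these vectors as rows and row reduce.
R2 ← R2 + (4/3)·R1: [0, 2, -11/3, 2, 1/3, 1/3]
2 nonzero rows, so the 2 vectors span a space of dimension 2.
Since 2 = 2, the vectors are linearly independent.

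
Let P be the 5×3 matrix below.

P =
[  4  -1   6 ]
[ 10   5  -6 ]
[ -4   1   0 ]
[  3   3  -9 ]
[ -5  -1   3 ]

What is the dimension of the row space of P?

3

Row reduce to echelon form.
R2 ← R2 − (5/2)·R1: [0, 15/2, -21]
R3 ← R3 + R1: [0, 0, 6]
R4 ← R4 − (3/4)·R1: [0, 15/4, -27/2]
R5 ← R5 + (5/4)·R1: [0, -9/4, 21/2]
R4 ← R4 − (1/2)·R2: [0, 0, -3]
R5 ← R5 + (3/10)·R2: [0, 0, 21/5]
R4 ← R4 + (1/2)·R3: [0, 0, 0]
R5 ← R5 − (7/10)·R3: [0, 0, 0]
Echelon form has 3 nonzero rows, so rank(P) = 3.
The row space has dimension equal to the rank: 3.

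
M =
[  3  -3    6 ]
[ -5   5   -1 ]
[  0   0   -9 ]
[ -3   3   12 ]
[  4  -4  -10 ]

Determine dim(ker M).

Row reduce to echelon form.
R2 ← R2 + (5/3)·R1: [0, 0, 9]
R4 ← R4 + R1: [0, 0, 18]
R5 ← R5 − (4/3)·R1: [0, 0, -18]
R3 ← R3 + R2: [0, 0, 0]
R4 ← R4 − (2)·R2: [0, 0, 0]
R5 ← R5 + (2)·R2: [0, 0, 0]
2 nonzero rows, so rank(M) = 2.
M has 3 columns; by rank–nullity, nullity = 3 − 2 = 1.

1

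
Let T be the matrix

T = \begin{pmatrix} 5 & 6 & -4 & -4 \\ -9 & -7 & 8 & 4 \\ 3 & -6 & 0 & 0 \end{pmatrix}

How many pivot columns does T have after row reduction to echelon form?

Row reduce to echelon form.
R2 ← R2 + (9/5)·R1: [0, 19/5, 4/5, -16/5]
R3 ← R3 − (3/5)·R1: [0, -48/5, 12/5, 12/5]
R3 ← R3 + (48/19)·R2: [0, 0, 84/19, -108/19]
Echelon form has 3 nonzero rows, so rank(T) = 3.
Each nonzero row contributes one pivot column: 3 pivot columns.

3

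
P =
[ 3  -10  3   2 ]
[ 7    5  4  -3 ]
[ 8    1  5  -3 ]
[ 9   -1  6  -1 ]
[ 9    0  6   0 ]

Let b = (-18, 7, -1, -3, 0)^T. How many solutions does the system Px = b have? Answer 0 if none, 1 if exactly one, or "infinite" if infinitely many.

infinite

Row reduce the augmented matrix [P | b].
R2 ← R2 − (7/3)·R1: [0, 85/3, -3, -23/3, 49]
R3 ← R3 − (8/3)·R1: [0, 83/3, -3, -25/3, 47]
R4 ← R4 − (3)·R1: [0, 29, -3, -7, 51]
R5 ← R5 − (3)·R1: [0, 30, -3, -6, 54]
R3 ← R3 − (83/85)·R2: [0, 0, -6/85, -72/85, -72/85]
R4 ← R4 − (87/85)·R2: [0, 0, 6/85, 72/85, 72/85]
R5 ← R5 − (18/17)·R2: [0, 0, 3/17, 36/17, 36/17]
R4 ← R4 + R3: [0, 0, 0, 0, 0]
R5 ← R5 + (5/2)·R3: [0, 0, 0, 0, 0]
The echelon form has 3 nonzero rows, and every pivot lies in the first 4 columns, so rank(P) = rank([P|b]) = 3.
The system is consistent.
rank = 3 < 4 unknowns, so there are infinitely many solutions.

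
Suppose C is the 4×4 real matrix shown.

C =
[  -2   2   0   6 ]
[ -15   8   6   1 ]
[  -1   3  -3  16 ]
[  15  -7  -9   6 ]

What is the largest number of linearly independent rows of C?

Row reduce to echelon form.
R2 ← R2 − (15/2)·R1: [0, -7, 6, -44]
R3 ← R3 − (1/2)·R1: [0, 2, -3, 13]
R4 ← R4 + (15/2)·R1: [0, 8, -9, 51]
R3 ← R3 + (2/7)·R2: [0, 0, -9/7, 3/7]
R4 ← R4 + (8/7)·R2: [0, 0, -15/7, 5/7]
R4 ← R4 − (5/3)·R3: [0, 0, 0, 0]
Echelon form has 3 nonzero rows, so rank(C) = 3.
The rank gives the maximum number of linearly independent rows: 3.

3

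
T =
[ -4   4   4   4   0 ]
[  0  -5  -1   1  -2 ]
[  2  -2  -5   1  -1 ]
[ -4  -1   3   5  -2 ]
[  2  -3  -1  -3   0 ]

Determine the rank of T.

3

Row reduce to echelon form.
R3 ← R3 + (1/2)·R1: [0, 0, -3, 3, -1]
R4 ← R4 − R1: [0, -5, -1, 1, -2]
R5 ← R5 + (1/2)·R1: [0, -1, 1, -1, 0]
R4 ← R4 − R2: [0, 0, 0, 0, 0]
R5 ← R5 − (1/5)·R2: [0, 0, 6/5, -6/5, 2/5]
R5 ← R5 + (2/5)·R3: [0, 0, 0, 0, 0]
Echelon form has 3 nonzero rows, so rank(T) = 3.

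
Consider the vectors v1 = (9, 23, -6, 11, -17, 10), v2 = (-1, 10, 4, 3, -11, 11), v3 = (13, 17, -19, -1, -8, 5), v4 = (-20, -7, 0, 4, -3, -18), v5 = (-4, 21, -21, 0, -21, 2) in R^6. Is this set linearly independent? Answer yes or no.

Form the matrix with these vectors as rows and row reduce.
R2 ← R2 + (1/9)·R1: [0, 113/9, 10/3, 38/9, -116/9, 109/9]
R3 ← R3 − (13/9)·R1: [0, -146/9, -31/3, -152/9, 149/9, -85/9]
R4 ← R4 + (20/9)·R1: [0, 397/9, -40/3, 256/9, -367/9, 38/9]
R5 ← R5 + (4/9)·R1: [0, 281/9, -71/3, 44/9, -257/9, 58/9]
R3 ← R3 + (146/113)·R2: [0, 0, -681/113, -1292/113, -11/113, 701/113]
R4 ← R4 − (397/113)·R2: [0, 0, -2830/113, 1538/113, 509/113, -4331/113]
R5 ← R5 − (281/113)·R2: [0, 0, -3611/113, -634/113, 395/113, -2675/113]
R4 ← R4 − (2830/681)·R3: [0, 0, 0, 41626/681, 3343/681, -43657/681]
R5 ← R5 − (3611/681)·R3: [0, 0, 0, 37466/681, 2732/681, -38522/681]
R5 ← R5 − (1441/1601)·R4: [0, 0, 0, 0, -651/1601, 1815/1601]
5 nonzero rows, so the 5 vectors span a space of dimension 5.
Since 5 = 5, the vectors are linearly independent.

yes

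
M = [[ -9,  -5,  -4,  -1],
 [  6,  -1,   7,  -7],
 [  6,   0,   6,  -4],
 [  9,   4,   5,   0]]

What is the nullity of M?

Row reduce to echelon form.
R2 ← R2 + (2/3)·R1: [0, -13/3, 13/3, -23/3]
R3 ← R3 + (2/3)·R1: [0, -10/3, 10/3, -14/3]
R4 ← R4 + R1: [0, -1, 1, -1]
R3 ← R3 − (10/13)·R2: [0, 0, 0, 16/13]
R4 ← R4 − (3/13)·R2: [0, 0, 0, 10/13]
R4 ← R4 − (5/8)·R3: [0, 0, 0, 0]
3 nonzero rows, so rank(M) = 3.
M has 4 columns; by rank–nullity, nullity = 4 − 3 = 1.

1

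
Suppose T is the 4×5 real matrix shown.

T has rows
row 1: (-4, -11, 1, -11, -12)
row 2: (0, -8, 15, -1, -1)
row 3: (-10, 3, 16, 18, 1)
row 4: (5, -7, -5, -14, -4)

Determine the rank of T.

3

Row reduce to echelon form.
R3 ← R3 − (5/2)·R1: [0, 61/2, 27/2, 91/2, 31]
R4 ← R4 + (5/4)·R1: [0, -83/4, -15/4, -111/4, -19]
R3 ← R3 + (61/16)·R2: [0, 0, 1131/16, 667/16, 435/16]
R4 ← R4 − (83/32)·R2: [0, 0, -1365/32, -805/32, -525/32]
R4 ← R4 + (35/58)·R3: [0, 0, 0, 0, 0]
Echelon form has 3 nonzero rows, so rank(T) = 3.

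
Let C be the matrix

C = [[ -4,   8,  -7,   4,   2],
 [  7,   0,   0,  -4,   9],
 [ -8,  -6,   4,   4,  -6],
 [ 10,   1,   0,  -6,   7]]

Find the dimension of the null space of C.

Row reduce to echelon form.
R2 ← R2 + (7/4)·R1: [0, 14, -49/4, 3, 25/2]
R3 ← R3 − (2)·R1: [0, -22, 18, -4, -10]
R4 ← R4 + (5/2)·R1: [0, 21, -35/2, 4, 12]
R3 ← R3 + (11/7)·R2: [0, 0, -5/4, 5/7, 135/14]
R4 ← R4 − (3/2)·R2: [0, 0, 7/8, -1/2, -27/4]
R4 ← R4 + (7/10)·R3: [0, 0, 0, 0, 0]
3 nonzero rows, so rank(C) = 3.
C has 5 columns; by rank–nullity, nullity = 5 − 3 = 2.

2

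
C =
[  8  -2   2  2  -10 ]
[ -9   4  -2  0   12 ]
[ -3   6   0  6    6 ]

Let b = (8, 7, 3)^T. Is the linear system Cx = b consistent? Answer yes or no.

no

Row reduce the augmented matrix [C | b].
R2 ← R2 + (9/8)·R1: [0, 7/4, 1/4, 9/4, 3/4, 16]
R3 ← R3 + (3/8)·R1: [0, 21/4, 3/4, 27/4, 9/4, 6]
R3 ← R3 − (3)·R2: [0, 0, 0, 0, 0, -42]
The echelon form has 3 nonzero rows; the last pivot sits in the augmented column, so rank(C) = 2 but rank([C|b]) = 3.
Since the ranks differ, the system is inconsistent.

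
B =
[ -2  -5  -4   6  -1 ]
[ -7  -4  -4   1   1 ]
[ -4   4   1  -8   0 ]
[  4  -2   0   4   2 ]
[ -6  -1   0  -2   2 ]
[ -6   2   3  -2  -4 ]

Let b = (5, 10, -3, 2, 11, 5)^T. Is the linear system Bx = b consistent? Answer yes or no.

yes

Row reduce the augmented matrix [B | b].
R2 ← R2 − (7/2)·R1: [0, 27/2, 10, -20, 9/2, -15/2]
R3 ← R3 − (2)·R1: [0, 14, 9, -20, 2, -13]
R4 ← R4 + (2)·R1: [0, -12, -8, 16, 0, 12]
R5 ← R5 − (3)·R1: [0, 14, 12, -20, 5, -4]
R6 ← R6 − (3)·R1: [0, 17, 15, -20, -1, -10]
R3 ← R3 − (28/27)·R2: [0, 0, -37/27, 20/27, -8/3, -47/9]
R4 ← R4 + (8/9)·R2: [0, 0, 8/9, -16/9, 4, 16/3]
R5 ← R5 − (28/27)·R2: [0, 0, 44/27, 20/27, 1/3, 34/9]
R6 ← R6 − (34/27)·R2: [0, 0, 65/27, 140/27, -20/3, -5/9]
R4 ← R4 + (24/37)·R3: [0, 0, 0, -48/37, 84/37, 72/37]
R5 ← R5 + (44/37)·R3: [0, 0, 0, 60/37, -105/37, -90/37]
R6 ← R6 + (65/37)·R3: [0, 0, 0, 240/37, -420/37, -360/37]
R5 ← R5 + (5/4)·R4: [0, 0, 0, 0, 0, 0]
R6 ← R6 + (5)·R4: [0, 0, 0, 0, 0, 0]
The echelon form has 4 nonzero rows, and every pivot lies in the first 5 columns, so rank(B) = rank([B|b]) = 4.
The system is consistent.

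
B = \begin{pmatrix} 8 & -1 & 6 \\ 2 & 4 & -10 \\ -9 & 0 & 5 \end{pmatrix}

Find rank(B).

3

Row reduce to echelon form.
R2 ← R2 − (1/4)·R1: [0, 17/4, -23/2]
R3 ← R3 + (9/8)·R1: [0, -9/8, 47/4]
R3 ← R3 + (9/34)·R2: [0, 0, 148/17]
Echelon form has 3 nonzero rows, so rank(B) = 3.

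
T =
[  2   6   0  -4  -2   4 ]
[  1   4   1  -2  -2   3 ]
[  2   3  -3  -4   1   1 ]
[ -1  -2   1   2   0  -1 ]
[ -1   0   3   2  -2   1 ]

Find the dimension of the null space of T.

Row reduce to echelon form.
R2 ← R2 − (1/2)·R1: [0, 1, 1, 0, -1, 1]
R3 ← R3 − R1: [0, -3, -3, 0, 3, -3]
R4 ← R4 + (1/2)·R1: [0, 1, 1, 0, -1, 1]
R5 ← R5 + (1/2)·R1: [0, 3, 3, 0, -3, 3]
R3 ← R3 + (3)·R2: [0, 0, 0, 0, 0, 0]
R4 ← R4 − R2: [0, 0, 0, 0, 0, 0]
R5 ← R5 − (3)·R2: [0, 0, 0, 0, 0, 0]
2 nonzero rows, so rank(T) = 2.
T has 6 columns; by rank–nullity, nullity = 6 − 2 = 4.

4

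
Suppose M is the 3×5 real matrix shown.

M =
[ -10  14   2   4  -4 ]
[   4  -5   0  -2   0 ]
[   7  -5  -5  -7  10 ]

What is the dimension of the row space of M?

Row reduce to echelon form.
R2 ← R2 + (2/5)·R1: [0, 3/5, 4/5, -2/5, -8/5]
R3 ← R3 + (7/10)·R1: [0, 24/5, -18/5, -21/5, 36/5]
R3 ← R3 − (8)·R2: [0, 0, -10, -1, 20]
Echelon form has 3 nonzero rows, so rank(M) = 3.
The row space has dimension equal to the rank: 3.

3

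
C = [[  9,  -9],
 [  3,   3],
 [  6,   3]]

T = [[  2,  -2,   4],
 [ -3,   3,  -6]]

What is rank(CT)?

1

First compute CT:
[[ 45, -45,  90],
 [ -3,   3,  -6],
 [  3,  -3,   6]]
Now row reduce the product.
R2 ← R2 + (1/15)·R1: [0, 0, 0]
R3 ← R3 − (1/15)·R1: [0, 0, 0]
1 nonzero row, so rank(CT) = 1.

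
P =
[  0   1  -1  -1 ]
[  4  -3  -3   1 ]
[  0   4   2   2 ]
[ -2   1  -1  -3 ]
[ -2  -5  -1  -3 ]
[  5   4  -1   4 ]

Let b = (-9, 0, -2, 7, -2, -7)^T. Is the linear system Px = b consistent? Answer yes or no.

Row reduce the augmented matrix [P | b].
Swap R1 ↔ R2
R4 ← R4 + (1/2)·R1: [0, -1/2, -5/2, -5/2, 7]
R5 ← R5 + (1/2)·R1: [0, -13/2, -5/2, -5/2, -2]
R6 ← R6 − (5/4)·R1: [0, 31/4, 11/4, 11/4, -7]
R3 ← R3 − (4)·R2: [0, 0, 6, 6, 34]
R4 ← R4 + (1/2)·R2: [0, 0, -3, -3, 5/2]
R5 ← R5 + (13/2)·R2: [0, 0, -9, -9, -121/2]
R6 ← R6 − (31/4)·R2: [0, 0, 21/2, 21/2, 251/4]
R4 ← R4 + (1/2)·R3: [0, 0, 0, 0, 39/2]
R5 ← R5 + (3/2)·R3: [0, 0, 0, 0, -19/2]
R6 ← R6 − (7/4)·R3: [0, 0, 0, 0, 13/4]
R5 ← R5 + (19/39)·R4: [0, 0, 0, 0, 0]
R6 ← R6 − (1/6)·R4: [0, 0, 0, 0, 0]
The echelon form has 4 nonzero rows; the last pivot sits in the augmented column, so rank(P) = 3 but rank([P|b]) = 4.
Since the ranks differ, the system is inconsistent.

no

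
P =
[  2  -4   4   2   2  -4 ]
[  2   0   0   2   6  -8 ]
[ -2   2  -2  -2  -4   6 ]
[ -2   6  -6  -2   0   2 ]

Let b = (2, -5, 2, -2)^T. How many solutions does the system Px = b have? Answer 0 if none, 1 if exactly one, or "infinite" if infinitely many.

Row reduce the augmented matrix [P | b].
R2 ← R2 − R1: [0, 4, -4, 0, 4, -4, -7]
R3 ← R3 + R1: [0, -2, 2, 0, -2, 2, 4]
R4 ← R4 + R1: [0, 2, -2, 0, 2, -2, 0]
R3 ← R3 + (1/2)·R2: [0, 0, 0, 0, 0, 0, 1/2]
R4 ← R4 − (1/2)·R2: [0, 0, 0, 0, 0, 0, 7/2]
R4 ← R4 − (7)·R3: [0, 0, 0, 0, 0, 0, 0]
The echelon form has 3 nonzero rows; the last pivot sits in the augmented column, so rank(P) = 2 but rank([P|b]) = 3.
Since the ranks differ, the system is inconsistent.
It has no solutions.

0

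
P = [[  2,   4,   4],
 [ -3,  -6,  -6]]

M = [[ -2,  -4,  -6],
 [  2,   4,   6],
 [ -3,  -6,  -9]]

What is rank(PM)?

1

First compute PM:
[[ -8, -16, -24],
 [ 12,  24,  36]]
Now row reduce the product.
R2 ← R2 + (3/2)·R1: [0, 0, 0]
1 nonzero row, so rank(PM) = 1.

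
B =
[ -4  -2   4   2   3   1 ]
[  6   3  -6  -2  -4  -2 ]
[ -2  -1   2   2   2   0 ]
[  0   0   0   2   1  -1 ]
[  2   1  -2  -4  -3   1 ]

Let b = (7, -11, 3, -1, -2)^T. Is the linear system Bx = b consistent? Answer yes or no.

yes

Row reduce the augmented matrix [B | b].
R2 ← R2 + (3/2)·R1: [0, 0, 0, 1, 1/2, -1/2, -1/2]
R3 ← R3 − (1/2)·R1: [0, 0, 0, 1, 1/2, -1/2, -1/2]
R5 ← R5 + (1/2)·R1: [0, 0, 0, -3, -3/2, 3/2, 3/2]
R3 ← R3 − R2: [0, 0, 0, 0, 0, 0, 0]
R4 ← R4 − (2)·R2: [0, 0, 0, 0, 0, 0, 0]
R5 ← R5 + (3)·R2: [0, 0, 0, 0, 0, 0, 0]
The echelon form has 2 nonzero rows, and every pivot lies in the first 6 columns, so rank(B) = rank([B|b]) = 2.
The system is consistent.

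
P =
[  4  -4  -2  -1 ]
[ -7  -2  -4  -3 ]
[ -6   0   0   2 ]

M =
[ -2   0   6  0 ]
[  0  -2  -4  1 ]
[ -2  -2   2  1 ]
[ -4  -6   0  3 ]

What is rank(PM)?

First compute PM:
[[  0,  18,  36,  -9],
 [ 34,  30, -42, -15],
 [  4, -12, -36,   6]]
Now row reduce the product.
Swap R1 ↔ R2
R3 ← R3 − (2/17)·R1: [0, -264/17, -528/17, 132/17]
R3 ← R3 + (44/51)·R2: [0, 0, 0, 0]
2 nonzero rows, so rank(PM) = 2.

2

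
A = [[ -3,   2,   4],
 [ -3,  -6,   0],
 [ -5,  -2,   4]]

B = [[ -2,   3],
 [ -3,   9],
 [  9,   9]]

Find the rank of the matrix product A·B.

First compute AB:
[[ 36,  45],
 [ 24, -63],
 [ 52,   3]]
Now row reduce the product.
R2 ← R2 − (2/3)·R1: [0, -93]
R3 ← R3 − (13/9)·R1: [0, -62]
R3 ← R3 − (2/3)·R2: [0, 0]
2 nonzero rows, so rank(AB) = 2.

2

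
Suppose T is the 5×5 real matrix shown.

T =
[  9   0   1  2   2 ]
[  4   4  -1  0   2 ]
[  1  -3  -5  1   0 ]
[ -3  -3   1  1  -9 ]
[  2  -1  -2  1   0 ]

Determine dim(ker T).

Row reduce to echelon form.
R2 ← R2 − (4/9)·R1: [0, 4, -13/9, -8/9, 10/9]
R3 ← R3 − (1/9)·R1: [0, -3, -46/9, 7/9, -2/9]
R4 ← R4 + (1/3)·R1: [0, -3, 4/3, 5/3, -25/3]
R5 ← R5 − (2/9)·R1: [0, -1, -20/9, 5/9, -4/9]
R3 ← R3 + (3/4)·R2: [0, 0, -223/36, 1/9, 11/18]
R4 ← R4 + (3/4)·R2: [0, 0, 1/4, 1, -15/2]
R5 ← R5 + (1/4)·R2: [0, 0, -31/12, 1/3, -1/6]
R4 ← R4 + (9/223)·R3: [0, 0, 0, 224/223, -1667/223]
R5 ← R5 − (93/223)·R3: [0, 0, 0, 64/223, -94/223]
R5 ← R5 − (2/7)·R4: [0, 0, 0, 0, 12/7]
5 nonzero rows, so rank(T) = 5.
T has 5 columns; by rank–nullity, nullity = 5 − 5 = 0.

0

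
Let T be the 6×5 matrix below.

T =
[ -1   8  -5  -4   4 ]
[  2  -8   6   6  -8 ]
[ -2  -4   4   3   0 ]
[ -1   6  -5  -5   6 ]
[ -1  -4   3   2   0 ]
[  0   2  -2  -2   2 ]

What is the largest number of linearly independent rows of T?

3

Row reduce to echelon form.
R2 ← R2 + (2)·R1: [0, 8, -4, -2, 0]
R3 ← R3 − (2)·R1: [0, -20, 14, 11, -8]
R4 ← R4 − R1: [0, -2, 0, -1, 2]
R5 ← R5 − R1: [0, -12, 8, 6, -4]
R3 ← R3 + (5/2)·R2: [0, 0, 4, 6, -8]
R4 ← R4 + (1/4)·R2: [0, 0, -1, -3/2, 2]
R5 ← R5 + (3/2)·R2: [0, 0, 2, 3, -4]
R6 ← R6 − (1/4)·R2: [0, 0, -1, -3/2, 2]
R4 ← R4 + (1/4)·R3: [0, 0, 0, 0, 0]
R5 ← R5 − (1/2)·R3: [0, 0, 0, 0, 0]
R6 ← R6 + (1/4)·R3: [0, 0, 0, 0, 0]
Echelon form has 3 nonzero rows, so rank(T) = 3.
The rank gives the maximum number of linearly independent rows: 3.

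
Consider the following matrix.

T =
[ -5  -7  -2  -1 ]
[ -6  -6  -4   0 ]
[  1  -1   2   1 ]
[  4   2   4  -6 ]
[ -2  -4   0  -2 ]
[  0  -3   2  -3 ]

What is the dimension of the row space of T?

3

Row reduce to echelon form.
R2 ← R2 − (6/5)·R1: [0, 12/5, -8/5, 6/5]
R3 ← R3 + (1/5)·R1: [0, -12/5, 8/5, 4/5]
R4 ← R4 + (4/5)·R1: [0, -18/5, 12/5, -34/5]
R5 ← R5 − (2/5)·R1: [0, -6/5, 4/5, -8/5]
R3 ← R3 + R2: [0, 0, 0, 2]
R4 ← R4 + (3/2)·R2: [0, 0, 0, -5]
R5 ← R5 + (1/2)·R2: [0, 0, 0, -1]
R6 ← R6 + (5/4)·R2: [0, 0, 0, -3/2]
R4 ← R4 + (5/2)·R3: [0, 0, 0, 0]
R5 ← R5 + (1/2)·R3: [0, 0, 0, 0]
R6 ← R6 + (3/4)·R3: [0, 0, 0, 0]
Echelon form has 3 nonzero rows, so rank(T) = 3.
The row space has dimension equal to the rank: 3.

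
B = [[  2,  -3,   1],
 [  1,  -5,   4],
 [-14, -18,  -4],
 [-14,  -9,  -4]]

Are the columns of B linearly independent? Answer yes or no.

yes

Row reduce B to echelon form.
R2 ← R2 − (1/2)·R1: [0, -7/2, 7/2]
R3 ← R3 + (7)·R1: [0, -39, 3]
R4 ← R4 + (7)·R1: [0, -30, 3]
R3 ← R3 − (78/7)·R2: [0, 0, -36]
R4 ← R4 − (60/7)·R2: [0, 0, -27]
R4 ← R4 − (3/4)·R3: [0, 0, 0]
3 pivots among 3 columns.
Every column is a pivot column, so the columns are linearly independent.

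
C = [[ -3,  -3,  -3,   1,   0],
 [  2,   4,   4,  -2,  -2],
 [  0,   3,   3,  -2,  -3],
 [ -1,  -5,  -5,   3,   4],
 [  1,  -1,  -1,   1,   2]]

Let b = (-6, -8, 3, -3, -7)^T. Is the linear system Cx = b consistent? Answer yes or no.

no

Row reduce the augmented matrix [C | b].
R2 ← R2 + (2/3)·R1: [0, 2, 2, -4/3, -2, -12]
R4 ← R4 − (1/3)·R1: [0, -4, -4, 8/3, 4, -1]
R5 ← R5 + (1/3)·R1: [0, -2, -2, 4/3, 2, -9]
R3 ← R3 − (3/2)·R2: [0, 0, 0, 0, 0, 21]
R4 ← R4 + (2)·R2: [0, 0, 0, 0, 0, -25]
R5 ← R5 + R2: [0, 0, 0, 0, 0, -21]
R4 ← R4 + (25/21)·R3: [0, 0, 0, 0, 0, 0]
R5 ← R5 + R3: [0, 0, 0, 0, 0, 0]
The echelon form has 3 nonzero rows; the last pivot sits in the augmented column, so rank(C) = 2 but rank([C|b]) = 3.
Since the ranks differ, the system is inconsistent.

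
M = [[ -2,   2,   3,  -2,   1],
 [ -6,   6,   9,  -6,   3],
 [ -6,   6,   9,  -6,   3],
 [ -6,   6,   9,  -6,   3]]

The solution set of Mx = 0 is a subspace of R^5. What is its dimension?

Row reduce to echelon form.
R2 ← R2 − (3)·R1: [0, 0, 0, 0, 0]
R3 ← R3 − (3)·R1: [0, 0, 0, 0, 0]
R4 ← R4 − (3)·R1: [0, 0, 0, 0, 0]
1 nonzero row, so rank(M) = 1.
M has 5 columns; by rank–nullity, nullity = 5 − 1 = 4.

4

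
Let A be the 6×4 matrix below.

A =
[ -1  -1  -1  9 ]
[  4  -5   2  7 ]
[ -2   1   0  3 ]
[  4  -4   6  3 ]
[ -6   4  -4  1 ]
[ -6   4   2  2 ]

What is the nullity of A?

0

Row reduce to echelon form.
R2 ← R2 + (4)·R1: [0, -9, -2, 43]
R3 ← R3 − (2)·R1: [0, 3, 2, -15]
R4 ← R4 + (4)·R1: [0, -8, 2, 39]
R5 ← R5 − (6)·R1: [0, 10, 2, -53]
R6 ← R6 − (6)·R1: [0, 10, 8, -52]
R3 ← R3 + (1/3)·R2: [0, 0, 4/3, -2/3]
R4 ← R4 − (8/9)·R2: [0, 0, 34/9, 7/9]
R5 ← R5 + (10/9)·R2: [0, 0, -2/9, -47/9]
R6 ← R6 + (10/9)·R2: [0, 0, 52/9, -38/9]
R4 ← R4 − (17/6)·R3: [0, 0, 0, 8/3]
R5 ← R5 + (1/6)·R3: [0, 0, 0, -16/3]
R6 ← R6 − (13/3)·R3: [0, 0, 0, -4/3]
R5 ← R5 + (2)·R4: [0, 0, 0, 0]
R6 ← R6 + (1/2)·R4: [0, 0, 0, 0]
4 nonzero rows, so rank(A) = 4.
A has 4 columns; by rank–nullity, nullity = 4 − 4 = 0.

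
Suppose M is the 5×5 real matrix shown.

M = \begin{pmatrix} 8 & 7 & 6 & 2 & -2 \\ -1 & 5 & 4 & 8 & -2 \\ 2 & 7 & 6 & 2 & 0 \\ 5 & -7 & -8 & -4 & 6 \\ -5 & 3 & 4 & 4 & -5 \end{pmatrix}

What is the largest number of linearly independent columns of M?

Row reduce to echelon form.
R2 ← R2 + (1/8)·R1: [0, 47/8, 19/4, 33/4, -9/4]
R3 ← R3 − (1/4)·R1: [0, 21/4, 9/2, 3/2, 1/2]
R4 ← R4 − (5/8)·R1: [0, -91/8, -47/4, -21/4, 29/4]
R5 ← R5 + (5/8)·R1: [0, 59/8, 31/4, 21/4, -25/4]
R3 ← R3 − (42/47)·R2: [0, 0, 12/47, -276/47, 118/47]
R4 ← R4 + (91/47)·R2: [0, 0, -120/47, 504/47, 136/47]
R5 ← R5 − (59/47)·R2: [0, 0, 84/47, -240/47, -161/47]
R4 ← R4 + (10)·R3: [0, 0, 0, -48, 28]
R5 ← R5 − (7)·R3: [0, 0, 0, 36, -21]
R5 ← R5 + (3/4)·R4: [0, 0, 0, 0, 0]
Echelon form has 4 nonzero rows, so rank(M) = 4.
The rank gives the maximum number of linearly independent columns: 4.

4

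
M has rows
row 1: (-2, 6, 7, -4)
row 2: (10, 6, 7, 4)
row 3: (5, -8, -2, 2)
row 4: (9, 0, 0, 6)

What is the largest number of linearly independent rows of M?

3

Row reduce to echelon form.
R2 ← R2 + (5)·R1: [0, 36, 42, -16]
R3 ← R3 + (5/2)·R1: [0, 7, 31/2, -8]
R4 ← R4 + (9/2)·R1: [0, 27, 63/2, -12]
R3 ← R3 − (7/36)·R2: [0, 0, 22/3, -44/9]
R4 ← R4 − (3/4)·R2: [0, 0, 0, 0]
Echelon form has 3 nonzero rows, so rank(M) = 3.
The rank gives the maximum number of linearly independent rows: 3.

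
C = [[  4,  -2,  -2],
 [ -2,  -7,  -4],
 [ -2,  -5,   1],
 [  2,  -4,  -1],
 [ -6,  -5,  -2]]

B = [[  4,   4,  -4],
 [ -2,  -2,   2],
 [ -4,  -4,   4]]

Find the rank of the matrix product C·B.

1

First compute CB:
[[ 28,  28, -28],
 [ 22,  22, -22],
 [ -2,  -2,   2],
 [ 20,  20, -20],
 [ -6,  -6,   6]]
Now row reduce the product.
R2 ← R2 − (11/14)·R1: [0, 0, 0]
R3 ← R3 + (1/14)·R1: [0, 0, 0]
R4 ← R4 − (5/7)·R1: [0, 0, 0]
R5 ← R5 + (3/14)·R1: [0, 0, 0]
1 nonzero row, so rank(CB) = 1.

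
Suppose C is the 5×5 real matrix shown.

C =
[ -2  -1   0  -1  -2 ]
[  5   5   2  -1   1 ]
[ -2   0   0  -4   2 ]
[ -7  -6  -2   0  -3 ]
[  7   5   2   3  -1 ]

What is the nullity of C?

Row reduce to echelon form.
R2 ← R2 + (5/2)·R1: [0, 5/2, 2, -7/2, -4]
R3 ← R3 − R1: [0, 1, 0, -3, 4]
R4 ← R4 − (7/2)·R1: [0, -5/2, -2, 7/2, 4]
R5 ← R5 + (7/2)·R1: [0, 3/2, 2, -1/2, -8]
R3 ← R3 − (2/5)·R2: [0, 0, -4/5, -8/5, 28/5]
R4 ← R4 + R2: [0, 0, 0, 0, 0]
R5 ← R5 − (3/5)·R2: [0, 0, 4/5, 8/5, -28/5]
R5 ← R5 + R3: [0, 0, 0, 0, 0]
3 nonzero rows, so rank(C) = 3.
C has 5 columns; by rank–nullity, nullity = 5 − 3 = 2.

2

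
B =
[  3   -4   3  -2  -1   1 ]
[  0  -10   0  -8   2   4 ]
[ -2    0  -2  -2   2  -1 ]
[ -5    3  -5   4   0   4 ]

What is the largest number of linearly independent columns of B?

3

Row reduce to echelon form.
R3 ← R3 + (2/3)·R1: [0, -8/3, 0, -10/3, 4/3, -1/3]
R4 ← R4 + (5/3)·R1: [0, -11/3, 0, 2/3, -5/3, 17/3]
R3 ← R3 − (4/15)·R2: [0, 0, 0, -6/5, 4/5, -7/5]
R4 ← R4 − (11/30)·R2: [0, 0, 0, 18/5, -12/5, 21/5]
R4 ← R4 + (3)·R3: [0, 0, 0, 0, 0, 0]
Echelon form has 3 nonzero rows, so rank(B) = 3.
The rank gives the maximum number of linearly independent columns: 3.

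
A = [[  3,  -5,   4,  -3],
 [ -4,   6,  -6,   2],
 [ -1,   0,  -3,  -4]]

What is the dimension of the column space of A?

2

Row reduce to echelon form.
R2 ← R2 + (4/3)·R1: [0, -2/3, -2/3, -2]
R3 ← R3 + (1/3)·R1: [0, -5/3, -5/3, -5]
R3 ← R3 − (5/2)·R2: [0, 0, 0, 0]
Echelon form has 2 nonzero rows, so rank(A) = 2.
The column space has dimension equal to the rank: 2.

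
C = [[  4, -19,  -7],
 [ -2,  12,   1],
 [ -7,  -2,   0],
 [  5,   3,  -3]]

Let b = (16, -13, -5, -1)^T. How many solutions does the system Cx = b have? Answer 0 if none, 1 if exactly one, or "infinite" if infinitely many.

1

Row reduce the augmented matrix [C | b].
R2 ← R2 + (1/2)·R1: [0, 5/2, -5/2, -5]
R3 ← R3 + (7/4)·R1: [0, -141/4, -49/4, 23]
R4 ← R4 − (5/4)·R1: [0, 107/4, 23/4, -21]
R3 ← R3 + (141/10)·R2: [0, 0, -95/2, -95/2]
R4 ← R4 − (107/10)·R2: [0, 0, 65/2, 65/2]
R4 ← R4 + (13/19)·R3: [0, 0, 0, 0]
The echelon form has 3 nonzero rows, and every pivot lies in the first 3 columns, so rank(C) = rank([C|b]) = 3.
The system is consistent.
rank = 3 = number of unknowns, so the solution is unique.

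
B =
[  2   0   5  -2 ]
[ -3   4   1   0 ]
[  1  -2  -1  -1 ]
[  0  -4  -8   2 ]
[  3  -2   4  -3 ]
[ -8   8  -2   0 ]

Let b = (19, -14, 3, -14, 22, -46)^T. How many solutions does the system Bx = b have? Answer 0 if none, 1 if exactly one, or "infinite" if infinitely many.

infinite

Row reduce the augmented matrix [B | b].
R2 ← R2 + (3/2)·R1: [0, 4, 17/2, -3, 29/2]
R3 ← R3 − (1/2)·R1: [0, -2, -7/2, 0, -13/2]
R5 ← R5 − (3/2)·R1: [0, -2, -7/2, 0, -13/2]
R6 ← R6 + (4)·R1: [0, 8, 18, -8, 30]
R3 ← R3 + (1/2)·R2: [0, 0, 3/4, -3/2, 3/4]
R4 ← R4 + R2: [0, 0, 1/2, -1, 1/2]
R5 ← R5 + (1/2)·R2: [0, 0, 3/4, -3/2, 3/4]
R6 ← R6 − (2)·R2: [0, 0, 1, -2, 1]
R4 ← R4 − (2/3)·R3: [0, 0, 0, 0, 0]
R5 ← R5 − R3: [0, 0, 0, 0, 0]
R6 ← R6 − (4/3)·R3: [0, 0, 0, 0, 0]
The echelon form has 3 nonzero rows, and every pivot lies in the first 4 columns, so rank(B) = rank([B|b]) = 3.
The system is consistent.
rank = 3 < 4 unknowns, so there are infinitely many solutions.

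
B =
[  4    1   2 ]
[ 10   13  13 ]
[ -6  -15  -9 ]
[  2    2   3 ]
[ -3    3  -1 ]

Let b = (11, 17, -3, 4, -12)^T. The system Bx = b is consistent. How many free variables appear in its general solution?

0

Row reduce the augmented matrix [B | b].
R2 ← R2 − (5/2)·R1: [0, 21/2, 8, -21/2]
R3 ← R3 + (3/2)·R1: [0, -27/2, -6, 27/2]
R4 ← R4 − (1/2)·R1: [0, 3/2, 2, -3/2]
R5 ← R5 + (3/4)·R1: [0, 15/4, 1/2, -15/4]
R3 ← R3 + (9/7)·R2: [0, 0, 30/7, 0]
R4 ← R4 − (1/7)·R2: [0, 0, 6/7, 0]
R5 ← R5 − (5/14)·R2: [0, 0, -33/14, 0]
R4 ← R4 − (1/5)·R3: [0, 0, 0, 0]
R5 ← R5 + (11/20)·R3: [0, 0, 0, 0]
The echelon form has 3 nonzero rows, and every pivot lies in the first 3 columns, so rank(B) = rank([B|b]) = 3.
The system is consistent.
Free variables = (unknowns) − (rank) = 3 − 3 = 0.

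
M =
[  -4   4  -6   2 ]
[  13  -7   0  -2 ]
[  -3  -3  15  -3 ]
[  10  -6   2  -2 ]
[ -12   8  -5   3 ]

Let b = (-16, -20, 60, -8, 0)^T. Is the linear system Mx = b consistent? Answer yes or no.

Row reduce the augmented matrix [M | b].
R2 ← R2 + (13/4)·R1: [0, 6, -39/2, 9/2, -72]
R3 ← R3 − (3/4)·R1: [0, -6, 39/2, -9/2, 72]
R4 ← R4 + (5/2)·R1: [0, 4, -13, 3, -48]
R5 ← R5 − (3)·R1: [0, -4, 13, -3, 48]
R3 ← R3 + R2: [0, 0, 0, 0, 0]
R4 ← R4 − (2/3)·R2: [0, 0, 0, 0, 0]
R5 ← R5 + (2/3)·R2: [0, 0, 0, 0, 0]
The echelon form has 2 nonzero rows, and every pivot lies in the first 4 columns, so rank(M) = rank([M|b]) = 2.
The system is consistent.

yes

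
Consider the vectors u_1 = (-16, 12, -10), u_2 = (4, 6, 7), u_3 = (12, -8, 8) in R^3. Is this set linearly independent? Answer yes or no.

no

Form the matrix with these vectors as rows and row reduce.
R2 ← R2 + (1/4)·R1: [0, 9, 9/2]
R3 ← R3 + (3/4)·R1: [0, 1, 1/2]
R3 ← R3 − (1/9)·R2: [0, 0, 0]
2 nonzero rows, so the 3 vectors span a space of dimension 2.
Since 2 < 3, the vectors are linearly dependent.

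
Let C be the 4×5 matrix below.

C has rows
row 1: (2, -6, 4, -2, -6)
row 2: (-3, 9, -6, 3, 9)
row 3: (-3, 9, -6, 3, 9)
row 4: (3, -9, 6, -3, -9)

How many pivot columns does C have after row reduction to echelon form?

Row reduce to echelon form.
R2 ← R2 + (3/2)·R1: [0, 0, 0, 0, 0]
R3 ← R3 + (3/2)·R1: [0, 0, 0, 0, 0]
R4 ← R4 − (3/2)·R1: [0, 0, 0, 0, 0]
Echelon form has 1 nonzero row, so rank(C) = 1.
Each nonzero row contributes one pivot column: 1 pivot columns.

1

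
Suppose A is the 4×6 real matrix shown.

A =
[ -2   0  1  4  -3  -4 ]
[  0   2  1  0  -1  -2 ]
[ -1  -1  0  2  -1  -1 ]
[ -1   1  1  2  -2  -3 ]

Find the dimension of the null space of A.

4

Row reduce to echelon form.
R3 ← R3 − (1/2)·R1: [0, -1, -1/2, 0, 1/2, 1]
R4 ← R4 − (1/2)·R1: [0, 1, 1/2, 0, -1/2, -1]
R3 ← R3 + (1/2)·R2: [0, 0, 0, 0, 0, 0]
R4 ← R4 − (1/2)·R2: [0, 0, 0, 0, 0, 0]
2 nonzero rows, so rank(A) = 2.
A has 6 columns; by rank–nullity, nullity = 6 − 2 = 4.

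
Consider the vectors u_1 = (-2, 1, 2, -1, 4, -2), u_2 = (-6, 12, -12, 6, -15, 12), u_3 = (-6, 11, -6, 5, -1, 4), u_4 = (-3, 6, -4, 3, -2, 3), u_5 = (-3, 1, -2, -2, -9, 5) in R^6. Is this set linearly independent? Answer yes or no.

Form the matrix with these vectors as rows and row reduce.
R2 ← R2 − (3)·R1: [0, 9, -18, 9, -27, 18]
R3 ← R3 − (3)·R1: [0, 8, -12, 8, -13, 10]
R4 ← R4 − (3/2)·R1: [0, 9/2, -7, 9/2, -8, 6]
R5 ← R5 − (3/2)·R1: [0, -1/2, -5, -1/2, -15, 8]
R3 ← R3 − (8/9)·R2: [0, 0, 4, 0, 11, -6]
R4 ← R4 − (1/2)·R2: [0, 0, 2, 0, 11/2, -3]
R5 ← R5 + (1/18)·R2: [0, 0, -6, 0, -33/2, 9]
R4 ← R4 − (1/2)·R3: [0, 0, 0, 0, 0, 0]
R5 ← R5 + (3/2)·R3: [0, 0, 0, 0, 0, 0]
3 nonzero rows, so the 5 vectors span a space of dimension 3.
Since 3 < 5, the vectors are linearly dependent.

no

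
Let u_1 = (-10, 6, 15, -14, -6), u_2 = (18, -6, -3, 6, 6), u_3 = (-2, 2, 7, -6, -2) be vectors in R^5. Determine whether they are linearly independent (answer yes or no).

no

Form the matrix with these vectors as rows and row reduce.
R2 ← R2 + (9/5)·R1: [0, 24/5, 24, -96/5, -24/5]
R3 ← R3 − (1/5)·R1: [0, 4/5, 4, -16/5, -4/5]
R3 ← R3 − (1/6)·R2: [0, 0, 0, 0, 0]
2 nonzero rows, so the 3 vectors span a space of dimension 2.
Since 2 < 3, the vectors are linearly dependent.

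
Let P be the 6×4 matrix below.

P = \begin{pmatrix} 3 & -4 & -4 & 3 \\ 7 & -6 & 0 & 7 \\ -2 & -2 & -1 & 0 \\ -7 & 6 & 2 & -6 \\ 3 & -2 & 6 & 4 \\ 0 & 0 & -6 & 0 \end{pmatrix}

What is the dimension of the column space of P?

Row reduce to echelon form.
R2 ← R2 − (7/3)·R1: [0, 10/3, 28/3, 0]
R3 ← R3 + (2/3)·R1: [0, -14/3, -11/3, 2]
R4 ← R4 + (7/3)·R1: [0, -10/3, -22/3, 1]
R5 ← R5 − R1: [0, 2, 10, 1]
R3 ← R3 + (7/5)·R2: [0, 0, 47/5, 2]
R4 ← R4 + R2: [0, 0, 2, 1]
R5 ← R5 − (3/5)·R2: [0, 0, 22/5, 1]
R4 ← R4 − (10/47)·R3: [0, 0, 0, 27/47]
R5 ← R5 − (22/47)·R3: [0, 0, 0, 3/47]
R6 ← R6 + (30/47)·R3: [0, 0, 0, 60/47]
R5 ← R5 − (1/9)·R4: [0, 0, 0, 0]
R6 ← R6 − (20/9)·R4: [0, 0, 0, 0]
Echelon form has 4 nonzero rows, so rank(P) = 4.
The column space has dimension equal to the rank: 4.

4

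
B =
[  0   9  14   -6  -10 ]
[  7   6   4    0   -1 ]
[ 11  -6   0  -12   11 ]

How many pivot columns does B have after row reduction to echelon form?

Row reduce to echelon form.
Swap R1 ↔ R2
R3 ← R3 − (11/7)·R1: [0, -108/7, -44/7, -12, 88/7]
R3 ← R3 + (12/7)·R2: [0, 0, 124/7, -156/7, -32/7]
Echelon form has 3 nonzero rows, so rank(B) = 3.
Each nonzero row contributes one pivot column: 3 pivot columns.

3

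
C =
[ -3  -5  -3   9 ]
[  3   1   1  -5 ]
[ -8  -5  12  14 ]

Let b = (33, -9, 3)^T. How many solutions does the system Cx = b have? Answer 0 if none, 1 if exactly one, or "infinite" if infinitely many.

infinite

Row reduce the augmented matrix [C | b].
R2 ← R2 + R1: [0, -4, -2, 4, 24]
R3 ← R3 − (8/3)·R1: [0, 25/3, 20, -10, -85]
R3 ← R3 + (25/12)·R2: [0, 0, 95/6, -5/3, -35]
The echelon form has 3 nonzero rows, and every pivot lies in the first 4 columns, so rank(C) = rank([C|b]) = 3.
The system is consistent.
rank = 3 < 4 unknowns, so there are infinitely many solutions.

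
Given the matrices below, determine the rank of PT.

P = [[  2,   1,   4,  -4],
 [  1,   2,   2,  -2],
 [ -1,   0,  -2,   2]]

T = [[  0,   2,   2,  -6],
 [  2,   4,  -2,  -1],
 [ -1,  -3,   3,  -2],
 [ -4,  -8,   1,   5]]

First compute PT:
[[ 14,  28,  10, -41],
 [ 10,  20,   2, -22],
 [ -6, -12,  -6,  20]]
Now row reduce the product.
R2 ← R2 − (5/7)·R1: [0, 0, -36/7, 51/7]
R3 ← R3 + (3/7)·R1: [0, 0, -12/7, 17/7]
R3 ← R3 − (1/3)·R2: [0, 0, 0, 0]
2 nonzero rows, so rank(PT) = 2.

2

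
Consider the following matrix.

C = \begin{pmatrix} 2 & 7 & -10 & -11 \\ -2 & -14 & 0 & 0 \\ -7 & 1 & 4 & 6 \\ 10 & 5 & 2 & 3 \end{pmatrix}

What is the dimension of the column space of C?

Row reduce to echelon form.
R2 ← R2 + R1: [0, -7, -10, -11]
R3 ← R3 + (7/2)·R1: [0, 51/2, -31, -65/2]
R4 ← R4 − (5)·R1: [0, -30, 52, 58]
R3 ← R3 + (51/14)·R2: [0, 0, -472/7, -508/7]
R4 ← R4 − (30/7)·R2: [0, 0, 664/7, 736/7]
R4 ← R4 + (83/59)·R3: [0, 0, 0, 180/59]
Echelon form has 4 nonzero rows, so rank(C) = 4.
The column space has dimension equal to the rank: 4.

4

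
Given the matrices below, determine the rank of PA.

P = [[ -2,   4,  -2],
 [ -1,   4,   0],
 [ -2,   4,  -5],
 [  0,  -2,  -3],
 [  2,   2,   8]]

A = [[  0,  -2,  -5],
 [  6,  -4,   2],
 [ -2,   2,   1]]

2

First compute PA:
[[ 28, -16,  16],
 [ 24, -14,  13],
 [ 34, -22,  13],
 [ -6,   2,  -7],
 [ -4,   4,   2]]
Now row reduce the product.
R2 ← R2 − (6/7)·R1: [0, -2/7, -5/7]
R3 ← R3 − (17/14)·R1: [0, -18/7, -45/7]
R4 ← R4 + (3/14)·R1: [0, -10/7, -25/7]
R5 ← R5 + (1/7)·R1: [0, 12/7, 30/7]
R3 ← R3 − (9)·R2: [0, 0, 0]
R4 ← R4 − (5)·R2: [0, 0, 0]
R5 ← R5 + (6)·R2: [0, 0, 0]
2 nonzero rows, so rank(PA) = 2.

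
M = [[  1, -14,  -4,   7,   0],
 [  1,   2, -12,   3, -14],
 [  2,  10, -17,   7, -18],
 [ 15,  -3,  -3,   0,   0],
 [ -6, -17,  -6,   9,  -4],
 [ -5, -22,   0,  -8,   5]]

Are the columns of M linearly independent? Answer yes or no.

yes

Row reduce M to echelon form.
R2 ← R2 − R1: [0, 16, -8, -4, -14]
R3 ← R3 − (2)·R1: [0, 38, -9, -7, -18]
R4 ← R4 − (15)·R1: [0, 207, 57, -105, 0]
R5 ← R5 + (6)·R1: [0, -101, -30, 51, -4]
R6 ← R6 + (5)·R1: [0, -92, -20, 27, 5]
R3 ← R3 − (19/8)·R2: [0, 0, 10, 5/2, 61/4]
R4 ← R4 − (207/16)·R2: [0, 0, 321/2, -213/4, 1449/8]
R5 ← R5 + (101/16)·R2: [0, 0, -161/2, 103/4, -739/8]
R6 ← R6 + (23/4)·R2: [0, 0, -66, 4, -151/2]
R4 ← R4 − (321/20)·R3: [0, 0, 0, -747/8, -5091/80]
R5 ← R5 + (161/20)·R3: [0, 0, 0, 367/8, 2431/80]
R6 ← R6 + (33/5)·R3: [0, 0, 0, 41/2, 503/20]
R5 ← R5 + (367/747)·R4: [0, 0, 0, 0, -437/498]
R6 ← R6 + (164/747)·R4: [0, 0, 0, 0, 5567/498]
R6 ← R6 + (293/23)·R5: [0, 0, 0, 0, 0]
5 pivots among 5 columns.
Every column is a pivot column, so the columns are linearly independent.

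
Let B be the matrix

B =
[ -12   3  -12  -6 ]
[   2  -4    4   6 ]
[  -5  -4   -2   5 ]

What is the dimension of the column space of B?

2

Row reduce to echelon form.
R2 ← R2 + (1/6)·R1: [0, -7/2, 2, 5]
R3 ← R3 − (5/12)·R1: [0, -21/4, 3, 15/2]
R3 ← R3 − (3/2)·R2: [0, 0, 0, 0]
Echelon form has 2 nonzero rows, so rank(B) = 2.
The column space has dimension equal to the rank: 2.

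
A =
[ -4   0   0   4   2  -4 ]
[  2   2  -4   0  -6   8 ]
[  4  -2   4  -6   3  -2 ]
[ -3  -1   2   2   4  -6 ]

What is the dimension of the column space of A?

2

Row reduce to echelon form.
R2 ← R2 + (1/2)·R1: [0, 2, -4, 2, -5, 6]
R3 ← R3 + R1: [0, -2, 4, -2, 5, -6]
R4 ← R4 − (3/4)·R1: [0, -1, 2, -1, 5/2, -3]
R3 ← R3 + R2: [0, 0, 0, 0, 0, 0]
R4 ← R4 + (1/2)·R2: [0, 0, 0, 0, 0, 0]
Echelon form has 2 nonzero rows, so rank(A) = 2.
The column space has dimension equal to the rank: 2.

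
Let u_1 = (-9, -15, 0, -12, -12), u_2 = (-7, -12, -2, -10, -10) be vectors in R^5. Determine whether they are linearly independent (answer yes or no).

yes

Form the matrix with these vectors as rows and row reduce.
R2 ← R2 − (7/9)·R1: [0, -1/3, -2, -2/3, -2/3]
2 nonzero rows, so the 2 vectors span a space of dimension 2.
Since 2 = 2, the vectors are linearly independent.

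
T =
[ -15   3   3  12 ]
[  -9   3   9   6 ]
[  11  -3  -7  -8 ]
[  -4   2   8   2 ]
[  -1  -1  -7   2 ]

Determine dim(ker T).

Row reduce to echelon form.
R2 ← R2 − (3/5)·R1: [0, 6/5, 36/5, -6/5]
R3 ← R3 + (11/15)·R1: [0, -4/5, -24/5, 4/5]
R4 ← R4 − (4/15)·R1: [0, 6/5, 36/5, -6/5]
R5 ← R5 − (1/15)·R1: [0, -6/5, -36/5, 6/5]
R3 ← R3 + (2/3)·R2: [0, 0, 0, 0]
R4 ← R4 − R2: [0, 0, 0, 0]
R5 ← R5 + R2: [0, 0, 0, 0]
2 nonzero rows, so rank(T) = 2.
T has 4 columns; by rank–nullity, nullity = 4 − 2 = 2.

2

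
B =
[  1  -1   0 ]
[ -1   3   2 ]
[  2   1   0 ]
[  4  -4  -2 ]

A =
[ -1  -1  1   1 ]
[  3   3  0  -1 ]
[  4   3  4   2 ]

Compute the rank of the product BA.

3

First compute BA:
[[ -4,  -4,   1,   2],
 [ 18,  16,   7,   0],
 [  1,   1,   2,   1],
 [-24, -22,  -4,   4]]
Now row reduce the product.
R2 ← R2 + (9/2)·R1: [0, -2, 23/2, 9]
R3 ← R3 + (1/4)·R1: [0, 0, 9/4, 3/2]
R4 ← R4 − (6)·R1: [0, 2, -10, -8]
R4 ← R4 + R2: [0, 0, 3/2, 1]
R4 ← R4 − (2/3)·R3: [0, 0, 0, 0]
3 nonzero rows, so rank(BA) = 3.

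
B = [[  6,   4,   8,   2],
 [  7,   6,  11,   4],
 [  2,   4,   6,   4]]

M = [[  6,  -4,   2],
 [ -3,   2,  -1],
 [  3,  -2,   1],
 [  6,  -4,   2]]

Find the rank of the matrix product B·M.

1

First compute BM:
[[ 60, -40,  20],
 [ 81, -54,  27],
 [ 42, -28,  14]]
Now row reduce the product.
R2 ← R2 − (27/20)·R1: [0, 0, 0]
R3 ← R3 − (7/10)·R1: [0, 0, 0]
1 nonzero row, so rank(BM) = 1.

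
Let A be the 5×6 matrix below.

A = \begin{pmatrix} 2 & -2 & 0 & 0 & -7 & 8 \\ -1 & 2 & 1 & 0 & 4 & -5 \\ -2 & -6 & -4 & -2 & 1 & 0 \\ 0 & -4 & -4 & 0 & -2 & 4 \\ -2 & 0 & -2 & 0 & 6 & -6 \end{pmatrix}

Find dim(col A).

3

Row reduce to echelon form.
R2 ← R2 + (1/2)·R1: [0, 1, 1, 0, 1/2, -1]
R3 ← R3 + R1: [0, -8, -4, -2, -6, 8]
R5 ← R5 + R1: [0, -2, -2, 0, -1, 2]
R3 ← R3 + (8)·R2: [0, 0, 4, -2, -2, 0]
R4 ← R4 + (4)·R2: [0, 0, 0, 0, 0, 0]
R5 ← R5 + (2)·R2: [0, 0, 0, 0, 0, 0]
Echelon form has 3 nonzero rows, so rank(A) = 3.
The column space has dimension equal to the rank: 3.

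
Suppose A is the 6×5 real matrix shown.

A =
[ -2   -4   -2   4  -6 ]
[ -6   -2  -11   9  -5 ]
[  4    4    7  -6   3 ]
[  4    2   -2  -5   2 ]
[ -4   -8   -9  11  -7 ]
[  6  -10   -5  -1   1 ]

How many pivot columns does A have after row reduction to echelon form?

Row reduce to echelon form.
R2 ← R2 − (3)·R1: [0, 10, -5, -3, 13]
R3 ← R3 + (2)·R1: [0, -4, 3, 2, -9]
R4 ← R4 + (2)·R1: [0, -6, -6, 3, -10]
R5 ← R5 − (2)·R1: [0, 0, -5, 3, 5]
R6 ← R6 + (3)·R1: [0, -22, -11, 11, -17]
R3 ← R3 + (2/5)·R2: [0, 0, 1, 4/5, -19/5]
R4 ← R4 + (3/5)·R2: [0, 0, -9, 6/5, -11/5]
R6 ← R6 + (11/5)·R2: [0, 0, -22, 22/5, 58/5]
R4 ← R4 + (9)·R3: [0, 0, 0, 42/5, -182/5]
R5 ← R5 + (5)·R3: [0, 0, 0, 7, -14]
R6 ← R6 + (22)·R3: [0, 0, 0, 22, -72]
R5 ← R5 − (5/6)·R4: [0, 0, 0, 0, 49/3]
R6 ← R6 − (55/21)·R4: [0, 0, 0, 0, 70/3]
R6 ← R6 − (10/7)·R5: [0, 0, 0, 0, 0]
Echelon form has 5 nonzero rows, so rank(A) = 5.
Each nonzero row contributes one pivot column: 5 pivot columns.

5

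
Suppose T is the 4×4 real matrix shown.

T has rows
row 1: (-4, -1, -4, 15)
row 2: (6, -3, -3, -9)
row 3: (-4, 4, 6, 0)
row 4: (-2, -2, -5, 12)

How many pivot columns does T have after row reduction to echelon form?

Row reduce to echelon form.
R2 ← R2 + (3/2)·R1: [0, -9/2, -9, 27/2]
R3 ← R3 − R1: [0, 5, 10, -15]
R4 ← R4 − (1/2)·R1: [0, -3/2, -3, 9/2]
R3 ← R3 + (10/9)·R2: [0, 0, 0, 0]
R4 ← R4 − (1/3)·R2: [0, 0, 0, 0]
Echelon form has 2 nonzero rows, so rank(T) = 2.
Each nonzero row contributes one pivot column: 2 pivot columns.

2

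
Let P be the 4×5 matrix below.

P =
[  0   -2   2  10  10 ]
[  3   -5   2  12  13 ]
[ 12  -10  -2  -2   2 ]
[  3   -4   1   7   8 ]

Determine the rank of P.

2

Row reduce to echelon form.
Swap R1 ↔ R2
R3 ← R3 − (4)·R1: [0, 10, -10, -50, -50]
R4 ← R4 − R1: [0, 1, -1, -5, -5]
R3 ← R3 + (5)·R2: [0, 0, 0, 0, 0]
R4 ← R4 + (1/2)·R2: [0, 0, 0, 0, 0]
Echelon form has 2 nonzero rows, so rank(P) = 2.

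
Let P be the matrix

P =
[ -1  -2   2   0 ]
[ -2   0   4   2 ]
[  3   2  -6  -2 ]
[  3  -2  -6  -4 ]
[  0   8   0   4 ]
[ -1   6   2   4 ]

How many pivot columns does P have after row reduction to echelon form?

2

Row reduce to echelon form.
R2 ← R2 − (2)·R1: [0, 4, 0, 2]
R3 ← R3 + (3)·R1: [0, -4, 0, -2]
R4 ← R4 + (3)·R1: [0, -8, 0, -4]
R6 ← R6 − R1: [0, 8, 0, 4]
R3 ← R3 + R2: [0, 0, 0, 0]
R4 ← R4 + (2)·R2: [0, 0, 0, 0]
R5 ← R5 − (2)·R2: [0, 0, 0, 0]
R6 ← R6 − (2)·R2: [0, 0, 0, 0]
Echelon form has 2 nonzero rows, so rank(P) = 2.
Each nonzero row contributes one pivot column: 2 pivot columns.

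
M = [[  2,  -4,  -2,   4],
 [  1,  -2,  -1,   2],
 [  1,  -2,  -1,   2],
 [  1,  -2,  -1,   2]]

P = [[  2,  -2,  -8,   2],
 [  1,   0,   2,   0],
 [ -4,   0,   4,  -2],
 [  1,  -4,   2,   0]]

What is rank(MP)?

1

First compute MP:
[[ 12, -20, -24,   8],
 [  6, -10, -12,   4],
 [  6, -10, -12,   4],
 [  6, -10, -12,   4]]
Now row reduce the product.
R2 ← R2 − (1/2)·R1: [0, 0, 0, 0]
R3 ← R3 − (1/2)·R1: [0, 0, 0, 0]
R4 ← R4 − (1/2)·R1: [0, 0, 0, 0]
1 nonzero row, so rank(MP) = 1.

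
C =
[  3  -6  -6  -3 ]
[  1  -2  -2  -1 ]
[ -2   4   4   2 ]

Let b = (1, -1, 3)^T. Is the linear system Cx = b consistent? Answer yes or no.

Row reduce the augmented matrix [C | b].
R2 ← R2 − (1/3)·R1: [0, 0, 0, 0, -4/3]
R3 ← R3 + (2/3)·R1: [0, 0, 0, 0, 11/3]
R3 ← R3 + (11/4)·R2: [0, 0, 0, 0, 0]
The echelon form has 2 nonzero rows; the last pivot sits in the augmented column, so rank(C) = 1 but rank([C|b]) = 2.
Since the ranks differ, the system is inconsistent.

no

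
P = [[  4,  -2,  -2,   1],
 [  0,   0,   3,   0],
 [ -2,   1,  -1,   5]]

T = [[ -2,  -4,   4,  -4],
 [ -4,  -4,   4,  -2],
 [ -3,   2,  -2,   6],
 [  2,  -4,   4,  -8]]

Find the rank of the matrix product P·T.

2

First compute PT:
[[  8, -16,  16, -32],
 [ -9,   6,  -6,  18],
 [ 13, -18,  18, -40]]
Now row reduce the product.
R2 ← R2 + (9/8)·R1: [0, -12, 12, -18]
R3 ← R3 − (13/8)·R1: [0, 8, -8, 12]
R3 ← R3 + (2/3)·R2: [0, 0, 0, 0]
2 nonzero rows, so rank(PT) = 2.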